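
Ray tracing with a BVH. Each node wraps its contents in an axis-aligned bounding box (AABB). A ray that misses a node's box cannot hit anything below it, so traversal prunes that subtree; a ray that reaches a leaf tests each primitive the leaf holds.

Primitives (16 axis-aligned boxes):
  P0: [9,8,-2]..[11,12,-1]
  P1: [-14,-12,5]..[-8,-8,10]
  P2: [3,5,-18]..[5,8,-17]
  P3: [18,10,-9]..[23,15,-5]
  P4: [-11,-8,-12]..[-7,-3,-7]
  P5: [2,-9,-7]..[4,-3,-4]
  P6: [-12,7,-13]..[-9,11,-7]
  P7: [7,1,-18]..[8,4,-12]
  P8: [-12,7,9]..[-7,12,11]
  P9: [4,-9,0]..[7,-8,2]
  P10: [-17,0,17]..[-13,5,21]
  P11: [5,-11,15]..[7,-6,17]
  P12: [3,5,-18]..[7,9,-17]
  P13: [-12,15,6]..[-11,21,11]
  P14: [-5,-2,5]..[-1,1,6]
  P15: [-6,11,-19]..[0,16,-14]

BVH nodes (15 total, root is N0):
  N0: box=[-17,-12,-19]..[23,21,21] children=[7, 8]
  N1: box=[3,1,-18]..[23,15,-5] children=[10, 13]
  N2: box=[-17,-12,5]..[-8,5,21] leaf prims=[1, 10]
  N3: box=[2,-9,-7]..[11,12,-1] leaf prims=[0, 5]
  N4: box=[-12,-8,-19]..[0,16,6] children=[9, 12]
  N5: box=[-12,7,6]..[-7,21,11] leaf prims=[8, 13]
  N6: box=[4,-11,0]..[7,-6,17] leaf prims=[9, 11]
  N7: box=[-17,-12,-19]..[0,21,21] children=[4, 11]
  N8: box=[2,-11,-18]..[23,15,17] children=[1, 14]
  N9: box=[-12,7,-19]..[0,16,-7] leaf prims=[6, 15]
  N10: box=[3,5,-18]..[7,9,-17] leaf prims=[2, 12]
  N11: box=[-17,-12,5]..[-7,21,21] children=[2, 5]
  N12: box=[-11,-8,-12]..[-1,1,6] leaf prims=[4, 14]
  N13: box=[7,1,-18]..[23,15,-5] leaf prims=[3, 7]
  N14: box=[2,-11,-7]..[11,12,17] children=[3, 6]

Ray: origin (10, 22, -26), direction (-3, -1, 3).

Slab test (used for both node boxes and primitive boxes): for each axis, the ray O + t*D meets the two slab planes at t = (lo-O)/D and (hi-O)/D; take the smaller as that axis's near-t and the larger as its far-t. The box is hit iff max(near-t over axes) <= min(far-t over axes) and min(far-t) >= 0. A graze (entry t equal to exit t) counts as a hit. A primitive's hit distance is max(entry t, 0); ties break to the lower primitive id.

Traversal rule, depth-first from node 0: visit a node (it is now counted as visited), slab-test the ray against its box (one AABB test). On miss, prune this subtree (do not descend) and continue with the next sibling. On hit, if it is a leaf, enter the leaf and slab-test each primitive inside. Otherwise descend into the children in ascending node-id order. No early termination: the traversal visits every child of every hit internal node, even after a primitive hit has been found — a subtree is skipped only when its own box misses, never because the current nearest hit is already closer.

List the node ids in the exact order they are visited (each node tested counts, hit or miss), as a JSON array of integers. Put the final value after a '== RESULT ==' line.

Traverse from the root:
N0 x:[-13/3,9] y:[1,34] z:[7/3,47/3] -> hit [7/3,9], descend [7, 8]
  N7 x:[10/3,9] y:[1,34] z:[7/3,47/3] -> hit [10/3,9], descend [4, 11]
    N4 x:[10/3,22/3] y:[6,30] z:[7/3,32/3] -> hit [6,22/3], descend [9, 12]
      N9 x:[10/3,22/3] y:[6,15] z:[7/3,19/3] -> hit [6,19/3] leaf, test {P6(miss), P15(miss)}
      N12 x:[11/3,7] y:[21,30] z:[14/3,32/3] -> miss, prune
    N11 x:[17/3,9] y:[1,34] z:[31/3,47/3] -> miss, prune
  N8 x:[-13/3,8/3] y:[7,33] z:[8/3,43/3] -> miss, prune

Summary -> nodes [0, 7, 4, 9, 12, 11, 8]; box-tests=7; leaf-entries=1; first=miss

== RESULT ==
[0, 7, 4, 9, 12, 11, 8]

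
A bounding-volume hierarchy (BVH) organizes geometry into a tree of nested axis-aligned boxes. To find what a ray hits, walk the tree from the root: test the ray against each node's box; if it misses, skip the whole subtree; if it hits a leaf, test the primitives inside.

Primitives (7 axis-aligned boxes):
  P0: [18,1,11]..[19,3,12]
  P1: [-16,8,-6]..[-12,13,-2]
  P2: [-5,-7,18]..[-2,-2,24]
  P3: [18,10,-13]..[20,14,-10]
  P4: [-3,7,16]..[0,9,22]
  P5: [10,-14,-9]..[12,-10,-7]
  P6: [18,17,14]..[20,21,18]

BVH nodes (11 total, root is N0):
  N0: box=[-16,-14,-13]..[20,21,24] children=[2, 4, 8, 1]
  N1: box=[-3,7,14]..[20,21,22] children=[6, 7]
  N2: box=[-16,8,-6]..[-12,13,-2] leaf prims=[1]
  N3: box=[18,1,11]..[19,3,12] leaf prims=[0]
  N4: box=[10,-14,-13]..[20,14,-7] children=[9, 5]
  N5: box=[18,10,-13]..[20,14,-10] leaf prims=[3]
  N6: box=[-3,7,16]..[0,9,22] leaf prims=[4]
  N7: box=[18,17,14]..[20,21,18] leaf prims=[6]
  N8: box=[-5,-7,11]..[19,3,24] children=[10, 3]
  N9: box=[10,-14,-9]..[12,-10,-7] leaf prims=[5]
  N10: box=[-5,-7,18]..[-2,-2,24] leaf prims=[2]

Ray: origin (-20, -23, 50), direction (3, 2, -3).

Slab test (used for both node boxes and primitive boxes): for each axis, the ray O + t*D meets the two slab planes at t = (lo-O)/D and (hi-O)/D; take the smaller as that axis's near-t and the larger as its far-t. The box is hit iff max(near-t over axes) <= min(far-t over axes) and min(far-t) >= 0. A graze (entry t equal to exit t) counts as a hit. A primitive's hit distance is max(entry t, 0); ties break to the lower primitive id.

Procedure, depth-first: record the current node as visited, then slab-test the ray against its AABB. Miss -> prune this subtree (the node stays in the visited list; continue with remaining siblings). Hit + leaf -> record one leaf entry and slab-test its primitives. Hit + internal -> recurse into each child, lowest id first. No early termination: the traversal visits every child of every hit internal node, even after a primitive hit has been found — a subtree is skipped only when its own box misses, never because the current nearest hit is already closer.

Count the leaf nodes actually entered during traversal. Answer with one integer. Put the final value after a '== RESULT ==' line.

Traverse from the root:
N0 x:[4/3,40/3] y:[9/2,22] z:[26/3,21] -> hit [26/3,40/3], descend [1, 2, 4, 8]
  N1 x:[17/3,40/3] y:[15,22] z:[28/3,12] -> miss, prune
  N2 x:[4/3,8/3] y:[31/2,18] z:[52/3,56/3] -> miss, prune
  N4 x:[10,40/3] y:[9/2,37/2] z:[19,21] -> miss, prune
  N8 x:[5,13] y:[8,13] z:[26/3,13] -> hit [26/3,13], descend [3, 10]
    N3 x:[38/3,13] y:[12,13] z:[38/3,13] -> hit [38/3,13] leaf, test {P0@t=38/3}
    N10 x:[5,6] y:[8,21/2] z:[26/3,32/3] -> miss, prune

order=[0, 1, 2, 4, 8, 3, 10]  |boxes|=7  |leaves|=1  hit=P0

== RESULT ==
1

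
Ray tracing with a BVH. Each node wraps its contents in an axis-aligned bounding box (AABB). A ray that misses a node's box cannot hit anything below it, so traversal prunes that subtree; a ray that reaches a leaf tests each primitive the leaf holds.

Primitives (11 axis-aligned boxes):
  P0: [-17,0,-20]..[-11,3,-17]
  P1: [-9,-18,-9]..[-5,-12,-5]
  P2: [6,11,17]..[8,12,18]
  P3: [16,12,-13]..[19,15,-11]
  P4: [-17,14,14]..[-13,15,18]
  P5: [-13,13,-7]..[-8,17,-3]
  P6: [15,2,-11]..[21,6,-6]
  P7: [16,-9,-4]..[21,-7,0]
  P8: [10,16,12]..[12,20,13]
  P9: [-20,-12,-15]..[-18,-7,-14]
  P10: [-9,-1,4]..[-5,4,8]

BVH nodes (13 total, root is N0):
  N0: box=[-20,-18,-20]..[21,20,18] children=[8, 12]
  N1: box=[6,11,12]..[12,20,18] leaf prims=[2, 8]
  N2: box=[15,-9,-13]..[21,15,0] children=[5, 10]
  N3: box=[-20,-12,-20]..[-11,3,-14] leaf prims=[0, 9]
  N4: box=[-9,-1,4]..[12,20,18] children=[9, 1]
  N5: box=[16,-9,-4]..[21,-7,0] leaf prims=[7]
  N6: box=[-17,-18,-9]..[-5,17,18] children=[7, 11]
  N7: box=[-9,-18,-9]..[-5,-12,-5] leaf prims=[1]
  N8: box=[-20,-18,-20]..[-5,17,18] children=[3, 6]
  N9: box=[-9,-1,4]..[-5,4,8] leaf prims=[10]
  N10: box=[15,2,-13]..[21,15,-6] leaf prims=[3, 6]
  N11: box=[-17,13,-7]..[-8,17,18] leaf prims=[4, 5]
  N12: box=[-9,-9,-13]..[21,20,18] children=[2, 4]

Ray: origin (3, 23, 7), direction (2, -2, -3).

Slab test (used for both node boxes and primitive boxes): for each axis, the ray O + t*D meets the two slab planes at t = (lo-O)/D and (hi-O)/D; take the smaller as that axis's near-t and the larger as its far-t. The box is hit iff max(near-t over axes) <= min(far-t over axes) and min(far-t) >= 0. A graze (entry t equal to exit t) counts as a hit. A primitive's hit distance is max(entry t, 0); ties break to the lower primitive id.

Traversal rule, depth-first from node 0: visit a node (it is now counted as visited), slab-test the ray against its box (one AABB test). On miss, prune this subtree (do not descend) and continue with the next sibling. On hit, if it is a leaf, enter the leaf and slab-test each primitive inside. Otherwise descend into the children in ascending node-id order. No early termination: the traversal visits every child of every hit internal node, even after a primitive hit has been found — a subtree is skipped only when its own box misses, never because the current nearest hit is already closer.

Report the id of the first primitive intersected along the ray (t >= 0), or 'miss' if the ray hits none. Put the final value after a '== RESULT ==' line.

Traverse from the root:
N0 x:[-23/2,9] y:[3/2,41/2] z:[-11/3,9] -> hit [3/2,9], descend [8, 12]
  N8 x:[-23/2,-4] y:[3,41/2] z:[-11/3,9] -> miss, prune
  N12 x:[-6,9] y:[3/2,16] z:[-11/3,20/3] -> hit [3/2,20/3], descend [2, 4]
    N2 x:[6,9] y:[4,16] z:[7/3,20/3] -> hit [6,20/3], descend [5, 10]
      N5 x:[13/2,9] y:[15,16] z:[7/3,11/3] -> miss, prune
      N10 x:[6,9] y:[4,21/2] z:[13/3,20/3] -> hit [6,20/3] leaf, test {P3(miss), P6(miss)}
    N4 x:[-6,9/2] y:[3/2,12] z:[-11/3,1] -> miss, prune

Visited [0, 8, 12, 2, 5, 10, 4]. Tests: 7 box, 1 leaf. Nearest: miss.

== RESULT ==
miss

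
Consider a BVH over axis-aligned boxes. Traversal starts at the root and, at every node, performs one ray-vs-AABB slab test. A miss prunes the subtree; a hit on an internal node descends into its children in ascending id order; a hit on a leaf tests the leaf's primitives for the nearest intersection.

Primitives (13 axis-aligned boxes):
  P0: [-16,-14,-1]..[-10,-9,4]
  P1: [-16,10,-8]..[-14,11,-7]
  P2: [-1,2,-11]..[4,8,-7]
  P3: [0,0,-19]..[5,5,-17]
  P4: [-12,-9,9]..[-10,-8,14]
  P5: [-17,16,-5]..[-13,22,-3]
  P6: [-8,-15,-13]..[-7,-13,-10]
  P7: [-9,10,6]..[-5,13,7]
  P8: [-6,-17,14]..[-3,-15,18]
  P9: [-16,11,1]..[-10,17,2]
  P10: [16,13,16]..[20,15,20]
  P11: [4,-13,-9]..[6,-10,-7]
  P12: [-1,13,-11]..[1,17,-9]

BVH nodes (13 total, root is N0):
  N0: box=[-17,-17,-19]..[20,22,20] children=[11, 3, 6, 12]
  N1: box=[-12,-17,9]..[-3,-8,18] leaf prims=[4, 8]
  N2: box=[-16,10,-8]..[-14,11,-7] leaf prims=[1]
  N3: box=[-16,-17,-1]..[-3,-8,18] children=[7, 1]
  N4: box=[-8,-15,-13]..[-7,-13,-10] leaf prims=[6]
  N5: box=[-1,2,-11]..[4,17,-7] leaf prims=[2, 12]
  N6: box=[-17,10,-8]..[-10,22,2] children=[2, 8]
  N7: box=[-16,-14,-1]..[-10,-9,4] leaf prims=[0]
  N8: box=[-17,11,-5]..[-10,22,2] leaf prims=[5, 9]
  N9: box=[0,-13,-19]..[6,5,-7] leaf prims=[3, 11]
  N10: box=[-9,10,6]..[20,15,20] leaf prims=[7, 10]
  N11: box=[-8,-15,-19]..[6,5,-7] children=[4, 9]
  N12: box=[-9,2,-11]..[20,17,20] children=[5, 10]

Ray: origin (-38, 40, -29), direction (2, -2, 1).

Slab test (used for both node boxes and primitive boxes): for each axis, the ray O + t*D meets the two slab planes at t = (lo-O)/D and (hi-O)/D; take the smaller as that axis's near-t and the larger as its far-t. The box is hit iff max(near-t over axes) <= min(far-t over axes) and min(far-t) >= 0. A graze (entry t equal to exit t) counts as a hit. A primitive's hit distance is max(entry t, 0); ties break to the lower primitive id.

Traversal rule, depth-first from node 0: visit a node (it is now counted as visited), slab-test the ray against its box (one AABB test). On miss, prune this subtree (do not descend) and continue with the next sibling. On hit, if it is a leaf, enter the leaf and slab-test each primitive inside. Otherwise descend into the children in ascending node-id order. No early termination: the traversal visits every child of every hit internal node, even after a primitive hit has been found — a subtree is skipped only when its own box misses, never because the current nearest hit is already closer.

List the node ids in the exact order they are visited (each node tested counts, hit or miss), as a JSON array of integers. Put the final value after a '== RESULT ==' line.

Traverse from the root:
N0 x:[21/2,29] y:[9,57/2] z:[10,49] -> hit [21/2,57/2], descend [3, 6, 11, 12]
  N3 x:[11,35/2] y:[24,57/2] z:[28,47] -> miss, prune
  N6 x:[21/2,14] y:[9,15] z:[21,31] -> miss, prune
  N11 x:[15,22] y:[35/2,55/2] z:[10,22] -> hit [35/2,22], descend [4, 9]
    N4 x:[15,31/2] y:[53/2,55/2] z:[16,19] -> miss, prune
    N9 x:[19,22] y:[35/2,53/2] z:[10,22] -> hit [19,22] leaf, test {P3(miss), P11(miss)}
  N12 x:[29/2,29] y:[23/2,19] z:[18,49] -> hit [18,19], descend [5, 10]
    N5 x:[37/2,21] y:[23/2,19] z:[18,22] -> hit [37/2,19] leaf, test {P2@t=37/2, P12(miss)}
    N10 x:[29/2,29] y:[25/2,15] z:[35,49] -> miss, prune

9 AABB tests over nodes [0, 3, 6, 11, 4, 9, 12, 5, 10]; 2 leaves entered; closest P2.

== RESULT ==
[0, 3, 6, 11, 4, 9, 12, 5, 10]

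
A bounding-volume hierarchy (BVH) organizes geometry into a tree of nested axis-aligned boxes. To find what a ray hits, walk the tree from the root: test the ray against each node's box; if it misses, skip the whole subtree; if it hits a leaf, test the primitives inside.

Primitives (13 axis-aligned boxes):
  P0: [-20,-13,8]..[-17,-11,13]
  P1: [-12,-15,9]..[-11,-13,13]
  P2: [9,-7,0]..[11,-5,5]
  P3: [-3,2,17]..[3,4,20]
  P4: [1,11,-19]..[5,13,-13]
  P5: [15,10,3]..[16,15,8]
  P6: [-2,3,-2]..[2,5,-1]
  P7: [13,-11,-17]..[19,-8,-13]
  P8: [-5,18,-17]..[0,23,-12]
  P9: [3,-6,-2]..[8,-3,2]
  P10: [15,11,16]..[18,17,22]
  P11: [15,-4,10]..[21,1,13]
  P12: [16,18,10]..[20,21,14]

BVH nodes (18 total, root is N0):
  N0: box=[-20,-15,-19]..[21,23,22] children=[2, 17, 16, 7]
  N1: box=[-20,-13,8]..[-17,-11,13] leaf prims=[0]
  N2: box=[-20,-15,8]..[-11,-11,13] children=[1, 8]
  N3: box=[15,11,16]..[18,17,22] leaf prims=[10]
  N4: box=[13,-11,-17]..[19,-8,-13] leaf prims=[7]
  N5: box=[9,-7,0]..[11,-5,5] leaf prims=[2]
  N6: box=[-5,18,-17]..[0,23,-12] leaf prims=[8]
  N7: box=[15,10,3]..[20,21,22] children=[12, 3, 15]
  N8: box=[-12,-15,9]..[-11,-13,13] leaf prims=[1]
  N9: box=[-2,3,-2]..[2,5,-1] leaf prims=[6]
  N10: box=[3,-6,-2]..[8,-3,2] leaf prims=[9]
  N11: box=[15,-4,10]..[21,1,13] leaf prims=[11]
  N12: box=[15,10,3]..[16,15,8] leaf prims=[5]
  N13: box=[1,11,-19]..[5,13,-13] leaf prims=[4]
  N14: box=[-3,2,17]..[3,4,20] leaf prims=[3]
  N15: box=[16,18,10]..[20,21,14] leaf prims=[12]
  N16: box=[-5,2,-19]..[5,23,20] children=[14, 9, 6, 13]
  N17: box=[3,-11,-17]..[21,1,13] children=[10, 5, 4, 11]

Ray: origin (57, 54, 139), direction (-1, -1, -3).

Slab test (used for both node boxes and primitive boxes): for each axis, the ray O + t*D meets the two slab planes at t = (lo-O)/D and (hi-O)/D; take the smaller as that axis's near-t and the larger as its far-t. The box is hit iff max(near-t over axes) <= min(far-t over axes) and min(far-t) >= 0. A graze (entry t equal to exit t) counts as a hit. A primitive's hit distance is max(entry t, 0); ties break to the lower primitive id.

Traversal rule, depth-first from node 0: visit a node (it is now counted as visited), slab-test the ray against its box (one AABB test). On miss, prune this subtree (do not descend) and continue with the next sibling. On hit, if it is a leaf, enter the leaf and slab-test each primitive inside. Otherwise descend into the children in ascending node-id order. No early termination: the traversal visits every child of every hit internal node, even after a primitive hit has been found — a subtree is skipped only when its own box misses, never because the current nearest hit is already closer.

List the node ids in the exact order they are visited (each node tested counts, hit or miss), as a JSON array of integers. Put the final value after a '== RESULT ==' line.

Traverse from the root:
N0 x:[36,77] y:[31,69] z:[39,158/3] -> hit [39,158/3], descend [2, 7, 16, 17]
  N2 x:[68,77] y:[65,69] z:[42,131/3] -> miss, prune
  N7 x:[37,42] y:[33,44] z:[39,136/3] -> hit [39,42], descend [3, 12, 15]
    N3 x:[39,42] y:[37,43] z:[39,41] -> hit [39,41] leaf, test {P10@t=39}
    N12 x:[41,42] y:[39,44] z:[131/3,136/3] -> miss, prune
    N15 x:[37,41] y:[33,36] z:[125/3,43] -> miss, prune
  N16 x:[52,62] y:[31,52] z:[119/3,158/3] -> hit [52,52], descend [6, 9, 13, 14]
    N6 x:[57,62] y:[31,36] z:[151/3,52] -> miss, prune
    N9 x:[55,59] y:[49,51] z:[140/3,47] -> miss, prune
    N13 x:[52,56] y:[41,43] z:[152/3,158/3] -> miss, prune
    N14 x:[54,60] y:[50,52] z:[119/3,122/3] -> miss, prune
  N17 x:[36,54] y:[53,65] z:[42,52] -> miss, prune

12 AABB tests over nodes [0, 2, 7, 3, 12, 15, 16, 6, 9, 13, 14, 17]; 1 leaf entered; closest P10.

== RESULT ==
[0, 2, 7, 3, 12, 15, 16, 6, 9, 13, 14, 17]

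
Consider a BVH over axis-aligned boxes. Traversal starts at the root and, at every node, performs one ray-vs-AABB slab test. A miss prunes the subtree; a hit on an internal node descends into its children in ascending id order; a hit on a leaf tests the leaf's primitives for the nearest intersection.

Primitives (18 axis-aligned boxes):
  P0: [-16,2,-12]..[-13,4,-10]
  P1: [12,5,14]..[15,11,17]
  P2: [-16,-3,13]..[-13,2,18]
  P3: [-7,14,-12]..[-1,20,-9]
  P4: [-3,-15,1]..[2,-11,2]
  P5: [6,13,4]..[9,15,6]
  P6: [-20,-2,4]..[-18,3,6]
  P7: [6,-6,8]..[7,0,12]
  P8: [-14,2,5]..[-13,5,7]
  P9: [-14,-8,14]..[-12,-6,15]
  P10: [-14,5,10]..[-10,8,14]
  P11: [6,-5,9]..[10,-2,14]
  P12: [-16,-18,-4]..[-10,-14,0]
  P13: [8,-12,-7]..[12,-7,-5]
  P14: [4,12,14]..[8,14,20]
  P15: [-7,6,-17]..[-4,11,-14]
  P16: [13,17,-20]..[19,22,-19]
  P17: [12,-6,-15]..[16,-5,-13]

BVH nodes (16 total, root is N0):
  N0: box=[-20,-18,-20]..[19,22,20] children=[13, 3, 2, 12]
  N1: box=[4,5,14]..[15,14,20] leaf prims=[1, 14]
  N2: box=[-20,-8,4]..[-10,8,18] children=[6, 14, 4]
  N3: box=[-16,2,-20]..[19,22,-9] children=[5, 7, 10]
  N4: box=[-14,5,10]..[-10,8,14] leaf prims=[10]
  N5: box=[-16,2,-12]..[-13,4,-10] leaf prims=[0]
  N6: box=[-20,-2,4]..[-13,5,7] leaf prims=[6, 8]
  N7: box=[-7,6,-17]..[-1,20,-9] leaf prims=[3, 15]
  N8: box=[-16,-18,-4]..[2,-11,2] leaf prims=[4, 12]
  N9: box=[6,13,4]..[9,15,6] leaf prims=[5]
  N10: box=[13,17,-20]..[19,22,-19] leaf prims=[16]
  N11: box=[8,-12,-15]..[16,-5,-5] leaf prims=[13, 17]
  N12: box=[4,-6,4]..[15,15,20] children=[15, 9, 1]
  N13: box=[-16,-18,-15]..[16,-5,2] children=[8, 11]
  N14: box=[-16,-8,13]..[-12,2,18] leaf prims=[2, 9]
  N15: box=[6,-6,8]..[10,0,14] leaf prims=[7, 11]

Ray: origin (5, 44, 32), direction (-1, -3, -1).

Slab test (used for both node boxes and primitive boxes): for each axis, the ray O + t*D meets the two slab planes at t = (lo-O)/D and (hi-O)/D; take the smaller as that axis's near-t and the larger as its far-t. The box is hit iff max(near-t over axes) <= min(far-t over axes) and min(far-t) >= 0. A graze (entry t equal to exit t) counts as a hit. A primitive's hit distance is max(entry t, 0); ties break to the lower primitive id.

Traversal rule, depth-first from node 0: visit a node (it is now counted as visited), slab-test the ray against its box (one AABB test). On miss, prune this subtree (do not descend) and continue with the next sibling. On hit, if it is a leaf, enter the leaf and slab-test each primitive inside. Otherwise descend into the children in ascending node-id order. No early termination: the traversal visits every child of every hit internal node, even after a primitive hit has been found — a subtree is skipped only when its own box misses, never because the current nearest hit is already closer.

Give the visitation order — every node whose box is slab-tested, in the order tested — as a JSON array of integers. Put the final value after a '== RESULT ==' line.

Trace the traversal:
N0 x:[-14,25] y:[22/3,62/3] z:[12,52] -> hit [12,62/3], descend [2, 3, 12, 13]
  N2 x:[15,25] y:[12,52/3] z:[14,28] -> hit [15,52/3], descend [4, 6, 14]
    N4 x:[15,19] y:[12,13] z:[18,22] -> miss, prune
    N6 x:[18,25] y:[13,46/3] z:[25,28] -> miss, prune
    N14 x:[17,21] y:[14,52/3] z:[14,19] -> hit [17,52/3] leaf, test {P2(miss), P9@t=17}
  N3 x:[-14,21] y:[22/3,14] z:[41,52] -> miss, prune
  N12 x:[-10,1] y:[29/3,50/3] z:[12,28] -> miss, prune
  N13 x:[-11,21] y:[49/3,62/3] z:[30,47] -> miss, prune

Visited [0, 2, 4, 6, 14, 3, 12, 13]. Tests: 8 box, 1 leaf. Nearest: P9.

== RESULT ==
[0, 2, 4, 6, 14, 3, 12, 13]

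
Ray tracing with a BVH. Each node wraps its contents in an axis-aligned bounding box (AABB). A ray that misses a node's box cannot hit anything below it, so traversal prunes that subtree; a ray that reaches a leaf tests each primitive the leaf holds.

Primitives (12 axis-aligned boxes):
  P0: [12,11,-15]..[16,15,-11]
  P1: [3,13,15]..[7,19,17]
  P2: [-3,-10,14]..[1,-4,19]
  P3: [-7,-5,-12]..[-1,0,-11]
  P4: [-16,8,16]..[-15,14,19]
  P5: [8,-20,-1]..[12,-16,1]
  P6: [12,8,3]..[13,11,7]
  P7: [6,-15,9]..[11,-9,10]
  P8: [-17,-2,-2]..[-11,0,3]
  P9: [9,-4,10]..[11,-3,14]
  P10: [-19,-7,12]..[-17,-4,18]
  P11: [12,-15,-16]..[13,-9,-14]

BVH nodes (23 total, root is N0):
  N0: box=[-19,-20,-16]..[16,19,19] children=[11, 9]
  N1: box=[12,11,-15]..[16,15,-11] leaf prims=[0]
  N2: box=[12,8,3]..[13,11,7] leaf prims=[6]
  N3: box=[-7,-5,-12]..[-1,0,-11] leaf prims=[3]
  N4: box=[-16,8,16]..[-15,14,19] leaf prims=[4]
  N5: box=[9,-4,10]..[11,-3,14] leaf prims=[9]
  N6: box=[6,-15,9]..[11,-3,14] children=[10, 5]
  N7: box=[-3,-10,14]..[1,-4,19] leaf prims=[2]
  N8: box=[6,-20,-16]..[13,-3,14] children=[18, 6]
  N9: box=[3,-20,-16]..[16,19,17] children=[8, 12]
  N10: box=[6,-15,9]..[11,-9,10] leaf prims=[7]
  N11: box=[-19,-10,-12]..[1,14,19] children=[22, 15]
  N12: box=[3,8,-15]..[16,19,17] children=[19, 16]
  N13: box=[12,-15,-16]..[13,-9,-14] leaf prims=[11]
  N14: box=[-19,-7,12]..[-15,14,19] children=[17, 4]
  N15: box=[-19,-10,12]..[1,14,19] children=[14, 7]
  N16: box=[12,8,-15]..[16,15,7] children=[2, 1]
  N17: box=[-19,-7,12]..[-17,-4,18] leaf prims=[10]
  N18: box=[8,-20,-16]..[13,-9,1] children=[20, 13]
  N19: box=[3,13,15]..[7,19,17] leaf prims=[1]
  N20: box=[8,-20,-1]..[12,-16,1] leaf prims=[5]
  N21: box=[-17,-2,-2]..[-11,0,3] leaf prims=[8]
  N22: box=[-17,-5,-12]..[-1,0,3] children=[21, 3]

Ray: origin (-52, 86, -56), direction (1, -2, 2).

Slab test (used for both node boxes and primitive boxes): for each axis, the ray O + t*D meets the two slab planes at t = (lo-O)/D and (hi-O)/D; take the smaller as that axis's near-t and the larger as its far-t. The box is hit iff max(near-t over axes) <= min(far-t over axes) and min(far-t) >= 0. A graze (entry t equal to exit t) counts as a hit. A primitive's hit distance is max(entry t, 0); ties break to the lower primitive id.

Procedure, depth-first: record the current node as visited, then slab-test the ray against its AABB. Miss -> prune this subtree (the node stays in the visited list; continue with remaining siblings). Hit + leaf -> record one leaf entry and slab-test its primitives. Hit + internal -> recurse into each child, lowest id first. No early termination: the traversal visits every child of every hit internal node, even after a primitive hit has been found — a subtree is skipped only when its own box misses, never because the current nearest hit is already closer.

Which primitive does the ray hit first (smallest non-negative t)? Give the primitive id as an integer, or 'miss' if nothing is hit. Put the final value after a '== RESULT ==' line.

Walk:
N0 x:[33,68] y:[67/2,53] z:[20,75/2] -> hit [67/2,75/2], descend [9, 11]
  N9 x:[55,68] y:[67/2,53] z:[20,73/2] -> miss, prune
  N11 x:[33,53] y:[36,48] z:[22,75/2] -> hit [36,75/2], descend [15, 22]
    N15 x:[33,53] y:[36,48] z:[34,75/2] -> hit [36,75/2], descend [7, 14]
      N7 x:[49,53] y:[45,48] z:[35,75/2] -> miss, prune
      N14 x:[33,37] y:[36,93/2] z:[34,75/2] -> hit [36,37], descend [4, 17]
        N4 x:[36,37] y:[36,39] z:[36,75/2] -> hit [36,37] leaf, test {P4@t=36}
        N17 x:[33,35] y:[45,93/2] z:[34,37] -> miss, prune
    N22 x:[35,51] y:[43,91/2] z:[22,59/2] -> miss, prune

order=[0, 9, 11, 15, 7, 14, 4, 17, 22]  |boxes|=9  |leaves|=1  hit=P4

== RESULT ==
4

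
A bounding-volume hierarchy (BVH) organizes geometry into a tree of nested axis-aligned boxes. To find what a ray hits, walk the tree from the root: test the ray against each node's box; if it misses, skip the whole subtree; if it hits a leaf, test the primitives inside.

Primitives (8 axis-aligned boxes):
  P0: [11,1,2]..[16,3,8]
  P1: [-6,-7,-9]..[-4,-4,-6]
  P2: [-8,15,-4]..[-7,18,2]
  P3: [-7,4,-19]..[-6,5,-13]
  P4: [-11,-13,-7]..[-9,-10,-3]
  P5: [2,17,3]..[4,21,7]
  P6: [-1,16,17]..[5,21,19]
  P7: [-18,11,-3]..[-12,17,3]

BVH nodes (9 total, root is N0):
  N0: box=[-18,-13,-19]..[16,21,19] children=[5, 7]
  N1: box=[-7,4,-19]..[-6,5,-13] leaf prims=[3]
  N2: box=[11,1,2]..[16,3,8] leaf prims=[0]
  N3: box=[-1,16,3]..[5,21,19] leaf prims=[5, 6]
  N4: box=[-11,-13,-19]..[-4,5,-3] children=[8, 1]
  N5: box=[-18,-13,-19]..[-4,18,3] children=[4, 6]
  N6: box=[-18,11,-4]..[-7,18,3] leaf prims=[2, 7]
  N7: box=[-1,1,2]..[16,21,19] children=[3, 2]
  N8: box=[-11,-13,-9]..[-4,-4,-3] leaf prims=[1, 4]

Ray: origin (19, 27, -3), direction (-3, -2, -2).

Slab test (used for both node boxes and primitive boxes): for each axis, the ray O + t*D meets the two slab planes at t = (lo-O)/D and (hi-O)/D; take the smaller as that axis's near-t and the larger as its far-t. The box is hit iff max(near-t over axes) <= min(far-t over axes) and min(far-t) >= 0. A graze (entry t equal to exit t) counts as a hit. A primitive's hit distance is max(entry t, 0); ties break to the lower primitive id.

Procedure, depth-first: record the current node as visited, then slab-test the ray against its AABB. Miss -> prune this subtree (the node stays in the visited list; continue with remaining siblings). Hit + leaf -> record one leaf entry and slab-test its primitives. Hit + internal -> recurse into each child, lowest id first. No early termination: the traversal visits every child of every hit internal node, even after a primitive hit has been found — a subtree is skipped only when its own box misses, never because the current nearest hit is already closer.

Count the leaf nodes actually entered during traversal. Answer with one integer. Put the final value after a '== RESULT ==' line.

Walk:
N0 x:[1,37/3] y:[3,20] z:[-11,8] -> hit [3,8], descend [5, 7]
  N5 x:[23/3,37/3] y:[9/2,20] z:[-3,8] -> hit [23/3,8], descend [4, 6]
    N4 x:[23/3,10] y:[11,20] z:[0,8] -> miss, prune
    N6 x:[26/3,37/3] y:[9/2,8] z:[-3,1/2] -> miss, prune
  N7 x:[1,20/3] y:[3,13] z:[-11,-5/2] -> miss, prune

5 AABB tests over nodes [0, 5, 4, 6, 7]; 0 leaves entered; closest miss.

== RESULT ==
0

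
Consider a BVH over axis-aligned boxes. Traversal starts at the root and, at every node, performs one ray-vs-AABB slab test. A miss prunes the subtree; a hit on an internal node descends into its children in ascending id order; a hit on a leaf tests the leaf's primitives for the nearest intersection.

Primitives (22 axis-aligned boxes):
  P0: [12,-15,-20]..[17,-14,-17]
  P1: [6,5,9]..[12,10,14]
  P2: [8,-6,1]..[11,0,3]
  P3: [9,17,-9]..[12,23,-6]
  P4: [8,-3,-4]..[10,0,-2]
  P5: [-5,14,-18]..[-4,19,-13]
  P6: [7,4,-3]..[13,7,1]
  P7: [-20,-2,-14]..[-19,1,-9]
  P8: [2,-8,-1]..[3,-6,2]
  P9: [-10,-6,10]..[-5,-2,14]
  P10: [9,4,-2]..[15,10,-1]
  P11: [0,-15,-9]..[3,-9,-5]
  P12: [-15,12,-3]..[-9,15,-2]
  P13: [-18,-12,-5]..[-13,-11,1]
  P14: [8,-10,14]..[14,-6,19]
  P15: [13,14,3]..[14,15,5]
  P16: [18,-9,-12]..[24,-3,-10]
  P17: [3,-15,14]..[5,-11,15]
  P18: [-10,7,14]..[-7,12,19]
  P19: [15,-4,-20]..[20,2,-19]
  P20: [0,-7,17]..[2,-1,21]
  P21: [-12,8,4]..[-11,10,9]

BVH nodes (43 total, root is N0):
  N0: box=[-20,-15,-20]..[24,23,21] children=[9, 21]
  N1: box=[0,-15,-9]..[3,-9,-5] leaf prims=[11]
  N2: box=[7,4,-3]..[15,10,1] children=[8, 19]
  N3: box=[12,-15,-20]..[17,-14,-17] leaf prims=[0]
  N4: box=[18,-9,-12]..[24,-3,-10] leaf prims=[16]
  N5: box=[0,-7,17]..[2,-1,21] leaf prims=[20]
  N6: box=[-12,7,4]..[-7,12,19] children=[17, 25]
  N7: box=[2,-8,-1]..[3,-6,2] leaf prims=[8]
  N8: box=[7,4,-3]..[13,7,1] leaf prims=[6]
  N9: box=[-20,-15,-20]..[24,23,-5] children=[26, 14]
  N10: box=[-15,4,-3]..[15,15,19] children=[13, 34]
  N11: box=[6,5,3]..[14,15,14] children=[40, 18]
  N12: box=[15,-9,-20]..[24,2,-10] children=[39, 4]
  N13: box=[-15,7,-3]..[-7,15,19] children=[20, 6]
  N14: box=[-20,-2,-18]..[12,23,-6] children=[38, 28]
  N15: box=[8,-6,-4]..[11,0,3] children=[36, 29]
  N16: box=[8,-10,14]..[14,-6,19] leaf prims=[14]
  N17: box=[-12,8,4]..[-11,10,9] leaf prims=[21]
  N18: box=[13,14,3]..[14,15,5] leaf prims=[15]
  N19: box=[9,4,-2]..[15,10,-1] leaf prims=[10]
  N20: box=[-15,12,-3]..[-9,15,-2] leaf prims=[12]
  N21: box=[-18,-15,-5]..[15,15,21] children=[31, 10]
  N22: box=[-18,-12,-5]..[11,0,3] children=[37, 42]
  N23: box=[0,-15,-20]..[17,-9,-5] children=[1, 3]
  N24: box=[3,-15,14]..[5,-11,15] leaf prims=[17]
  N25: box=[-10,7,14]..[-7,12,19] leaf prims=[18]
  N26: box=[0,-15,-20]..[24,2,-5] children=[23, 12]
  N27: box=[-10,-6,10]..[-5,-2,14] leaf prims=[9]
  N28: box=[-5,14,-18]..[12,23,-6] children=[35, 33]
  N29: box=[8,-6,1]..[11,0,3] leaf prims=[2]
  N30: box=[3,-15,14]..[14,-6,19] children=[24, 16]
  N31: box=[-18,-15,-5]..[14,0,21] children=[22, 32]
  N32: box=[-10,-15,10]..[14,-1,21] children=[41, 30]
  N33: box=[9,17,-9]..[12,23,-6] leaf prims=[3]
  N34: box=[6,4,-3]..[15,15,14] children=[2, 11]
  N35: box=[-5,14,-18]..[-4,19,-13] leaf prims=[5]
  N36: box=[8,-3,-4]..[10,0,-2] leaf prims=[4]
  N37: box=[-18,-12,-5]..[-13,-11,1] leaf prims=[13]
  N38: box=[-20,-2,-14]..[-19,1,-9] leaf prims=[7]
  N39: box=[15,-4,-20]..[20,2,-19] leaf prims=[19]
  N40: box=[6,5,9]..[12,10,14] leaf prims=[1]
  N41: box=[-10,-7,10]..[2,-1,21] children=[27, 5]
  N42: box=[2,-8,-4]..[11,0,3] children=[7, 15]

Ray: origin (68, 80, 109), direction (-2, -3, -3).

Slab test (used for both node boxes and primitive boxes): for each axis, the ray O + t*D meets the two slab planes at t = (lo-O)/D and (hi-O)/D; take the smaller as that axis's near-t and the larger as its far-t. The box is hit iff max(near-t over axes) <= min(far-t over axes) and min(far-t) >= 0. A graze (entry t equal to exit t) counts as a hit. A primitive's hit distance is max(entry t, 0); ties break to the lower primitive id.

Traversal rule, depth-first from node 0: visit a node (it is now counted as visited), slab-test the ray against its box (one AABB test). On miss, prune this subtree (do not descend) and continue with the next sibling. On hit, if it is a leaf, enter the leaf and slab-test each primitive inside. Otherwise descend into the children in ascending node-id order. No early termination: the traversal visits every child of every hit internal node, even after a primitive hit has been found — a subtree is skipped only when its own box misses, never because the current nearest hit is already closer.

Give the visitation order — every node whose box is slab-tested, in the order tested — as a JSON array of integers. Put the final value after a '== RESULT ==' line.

Trace the traversal:
N0 x:[22,44] y:[19,95/3] z:[88/3,43] -> hit [88/3,95/3], descend [9, 21]
  N9 x:[22,44] y:[19,95/3] z:[38,43] -> miss, prune
  N21 x:[53/2,43] y:[65/3,95/3] z:[88/3,38] -> hit [88/3,95/3], descend [10, 31]
    N10 x:[53/2,83/2] y:[65/3,76/3] z:[30,112/3] -> miss, prune
    N31 x:[27,43] y:[80/3,95/3] z:[88/3,38] -> hit [88/3,95/3], descend [22, 32]
      N22 x:[57/2,43] y:[80/3,92/3] z:[106/3,38] -> miss, prune
      N32 x:[27,39] y:[27,95/3] z:[88/3,33] -> hit [88/3,95/3], descend [30, 41]
        N30 x:[27,65/2] y:[86/3,95/3] z:[30,95/3] -> hit [30,95/3], descend [16, 24]
          N16 x:[27,30] y:[86/3,30] z:[30,95/3] -> hit [30,30] leaf, test {P14@t=30}
          N24 x:[63/2,65/2] y:[91/3,95/3] z:[94/3,95/3] -> hit [63/2,95/3] leaf, test {P17@t=63/2}
        N41 x:[33,39] y:[27,29] z:[88/3,33] -> miss, prune

Visited [0, 9, 21, 10, 31, 22, 32, 30, 16, 24, 41]. Tests: 11 box, 2 leaf. Nearest: P14.

== RESULT ==
[0, 9, 21, 10, 31, 22, 32, 30, 16, 24, 41]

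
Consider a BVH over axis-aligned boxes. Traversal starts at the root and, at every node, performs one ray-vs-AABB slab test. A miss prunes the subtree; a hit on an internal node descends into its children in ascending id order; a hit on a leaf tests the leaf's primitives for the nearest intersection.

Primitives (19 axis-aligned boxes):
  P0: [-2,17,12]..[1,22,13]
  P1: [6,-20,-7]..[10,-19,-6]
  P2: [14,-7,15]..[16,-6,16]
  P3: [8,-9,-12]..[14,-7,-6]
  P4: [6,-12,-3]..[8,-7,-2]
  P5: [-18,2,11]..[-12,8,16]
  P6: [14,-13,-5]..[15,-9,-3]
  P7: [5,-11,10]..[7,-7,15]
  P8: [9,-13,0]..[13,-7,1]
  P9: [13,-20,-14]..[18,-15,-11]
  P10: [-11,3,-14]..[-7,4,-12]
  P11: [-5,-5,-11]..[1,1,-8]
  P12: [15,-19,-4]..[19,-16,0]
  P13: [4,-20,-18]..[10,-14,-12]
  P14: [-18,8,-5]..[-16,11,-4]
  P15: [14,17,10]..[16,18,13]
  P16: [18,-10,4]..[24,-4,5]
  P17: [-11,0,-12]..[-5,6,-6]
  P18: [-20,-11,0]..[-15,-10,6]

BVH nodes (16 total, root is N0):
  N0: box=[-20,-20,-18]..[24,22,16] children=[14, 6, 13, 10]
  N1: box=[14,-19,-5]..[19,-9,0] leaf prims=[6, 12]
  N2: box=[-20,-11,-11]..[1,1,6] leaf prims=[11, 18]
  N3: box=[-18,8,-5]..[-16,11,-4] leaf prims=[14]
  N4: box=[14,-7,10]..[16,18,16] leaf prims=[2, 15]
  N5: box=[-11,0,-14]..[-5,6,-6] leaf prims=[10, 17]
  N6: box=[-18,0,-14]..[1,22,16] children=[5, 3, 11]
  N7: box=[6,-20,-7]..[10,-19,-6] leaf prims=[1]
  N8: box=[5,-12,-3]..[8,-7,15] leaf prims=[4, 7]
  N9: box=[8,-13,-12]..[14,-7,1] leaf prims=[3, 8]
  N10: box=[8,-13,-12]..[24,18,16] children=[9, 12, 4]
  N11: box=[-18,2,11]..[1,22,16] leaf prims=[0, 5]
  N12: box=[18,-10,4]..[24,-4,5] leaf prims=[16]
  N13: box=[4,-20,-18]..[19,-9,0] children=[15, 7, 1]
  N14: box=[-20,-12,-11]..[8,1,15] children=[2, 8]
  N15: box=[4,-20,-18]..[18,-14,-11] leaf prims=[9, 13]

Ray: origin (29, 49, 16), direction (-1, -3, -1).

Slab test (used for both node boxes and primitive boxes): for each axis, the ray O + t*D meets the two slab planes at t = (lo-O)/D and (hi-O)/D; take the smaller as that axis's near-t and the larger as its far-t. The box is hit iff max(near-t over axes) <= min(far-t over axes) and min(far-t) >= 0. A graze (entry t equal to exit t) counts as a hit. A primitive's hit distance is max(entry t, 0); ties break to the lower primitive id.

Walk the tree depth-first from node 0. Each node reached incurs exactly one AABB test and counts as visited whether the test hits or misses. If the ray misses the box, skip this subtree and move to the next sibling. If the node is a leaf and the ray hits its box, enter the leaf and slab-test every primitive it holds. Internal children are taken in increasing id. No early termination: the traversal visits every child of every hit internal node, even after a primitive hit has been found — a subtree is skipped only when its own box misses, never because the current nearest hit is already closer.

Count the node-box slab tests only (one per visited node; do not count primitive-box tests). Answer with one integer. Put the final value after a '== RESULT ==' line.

Walk:
N0 x:[5,49] y:[9,23] z:[0,34] -> hit [9,23], descend [6, 10, 13, 14]
  N6 x:[28,47] y:[9,49/3] z:[0,30] -> miss, prune
  N10 x:[5,21] y:[31/3,62/3] z:[0,28] -> hit [31/3,62/3], descend [4, 9, 12]
    N4 x:[13,15] y:[31/3,56/3] z:[0,6] -> miss, prune
    N9 x:[15,21] y:[56/3,62/3] z:[15,28] -> hit [56/3,62/3] leaf, test {P3(miss), P8(miss)}
    N12 x:[5,11] y:[53/3,59/3] z:[11,12] -> miss, prune
  N13 x:[10,25] y:[58/3,23] z:[16,34] -> hit [58/3,23], descend [1, 7, 15]
    N1 x:[10,15] y:[58/3,68/3] z:[16,21] -> miss, prune
    N7 x:[19,23] y:[68/3,23] z:[22,23] -> hit [68/3,23] leaf, test {P1@t=68/3}
    N15 x:[11,25] y:[21,23] z:[27,34] -> miss, prune
  N14 x:[21,49] y:[16,61/3] z:[1,27] -> miss, prune

order=[0, 6, 10, 4, 9, 12, 13, 1, 7, 15, 14]  |boxes|=11  |leaves|=2  hit=P1

== RESULT ==
11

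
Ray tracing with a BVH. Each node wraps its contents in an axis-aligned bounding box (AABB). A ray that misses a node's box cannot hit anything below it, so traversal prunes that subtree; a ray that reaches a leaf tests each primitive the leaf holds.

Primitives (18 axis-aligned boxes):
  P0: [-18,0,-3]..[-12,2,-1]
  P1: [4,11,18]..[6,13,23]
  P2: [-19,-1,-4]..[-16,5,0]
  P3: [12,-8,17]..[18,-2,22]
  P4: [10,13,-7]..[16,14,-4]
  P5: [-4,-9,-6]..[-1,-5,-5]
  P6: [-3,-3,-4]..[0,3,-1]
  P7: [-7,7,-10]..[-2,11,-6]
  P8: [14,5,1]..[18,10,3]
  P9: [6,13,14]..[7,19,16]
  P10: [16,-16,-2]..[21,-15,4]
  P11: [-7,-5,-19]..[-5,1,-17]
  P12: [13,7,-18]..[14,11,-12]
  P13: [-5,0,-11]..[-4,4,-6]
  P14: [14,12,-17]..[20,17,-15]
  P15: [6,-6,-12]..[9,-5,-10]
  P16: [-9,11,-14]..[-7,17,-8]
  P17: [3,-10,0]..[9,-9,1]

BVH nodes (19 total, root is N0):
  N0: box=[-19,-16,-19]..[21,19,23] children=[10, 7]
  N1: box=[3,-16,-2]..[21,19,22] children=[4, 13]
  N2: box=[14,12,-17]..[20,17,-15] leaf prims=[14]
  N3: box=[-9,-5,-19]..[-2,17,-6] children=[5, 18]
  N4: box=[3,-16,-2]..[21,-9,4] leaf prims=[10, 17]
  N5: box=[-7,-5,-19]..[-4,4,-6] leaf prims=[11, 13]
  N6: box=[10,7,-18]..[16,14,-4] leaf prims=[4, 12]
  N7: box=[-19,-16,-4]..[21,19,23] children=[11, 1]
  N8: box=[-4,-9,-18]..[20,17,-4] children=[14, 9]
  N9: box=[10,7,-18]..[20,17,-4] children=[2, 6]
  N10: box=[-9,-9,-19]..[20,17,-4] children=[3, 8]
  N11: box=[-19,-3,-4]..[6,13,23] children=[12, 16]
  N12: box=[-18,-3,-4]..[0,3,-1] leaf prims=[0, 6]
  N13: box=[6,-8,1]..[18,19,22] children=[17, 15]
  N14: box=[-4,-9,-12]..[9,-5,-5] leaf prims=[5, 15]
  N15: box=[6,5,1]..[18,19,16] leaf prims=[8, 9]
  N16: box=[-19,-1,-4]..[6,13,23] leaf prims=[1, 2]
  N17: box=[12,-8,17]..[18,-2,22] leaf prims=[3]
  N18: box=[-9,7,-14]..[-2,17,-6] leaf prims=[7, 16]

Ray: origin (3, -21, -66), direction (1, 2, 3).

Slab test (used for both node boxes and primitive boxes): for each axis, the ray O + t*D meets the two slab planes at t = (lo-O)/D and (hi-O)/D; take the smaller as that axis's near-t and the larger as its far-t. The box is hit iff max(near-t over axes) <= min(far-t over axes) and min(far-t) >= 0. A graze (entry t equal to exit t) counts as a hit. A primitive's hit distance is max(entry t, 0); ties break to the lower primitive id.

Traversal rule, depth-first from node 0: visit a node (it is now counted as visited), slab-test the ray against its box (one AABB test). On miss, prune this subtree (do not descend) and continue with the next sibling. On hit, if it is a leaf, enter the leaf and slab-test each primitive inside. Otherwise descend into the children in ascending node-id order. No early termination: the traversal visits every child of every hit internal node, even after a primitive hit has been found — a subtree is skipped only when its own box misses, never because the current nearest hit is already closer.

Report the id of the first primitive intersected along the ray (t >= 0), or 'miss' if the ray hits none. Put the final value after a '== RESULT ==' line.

Traverse from the root:
N0 x:[-22,18] y:[5/2,20] z:[47/3,89/3] -> hit [47/3,18], descend [7, 10]
  N7 x:[-22,18] y:[5/2,20] z:[62/3,89/3] -> miss, prune
  N10 x:[-12,17] y:[6,19] z:[47/3,62/3] -> hit [47/3,17], descend [3, 8]
    N3 x:[-12,-5] y:[8,19] z:[47/3,20] -> miss, prune
    N8 x:[-7,17] y:[6,19] z:[16,62/3] -> hit [16,17], descend [9, 14]
      N9 x:[7,17] y:[14,19] z:[16,62/3] -> hit [16,17], descend [2, 6]
        N2 x:[11,17] y:[33/2,19] z:[49/3,17] -> hit [33/2,17] leaf, test {P14@t=33/2}
        N6 x:[7,13] y:[14,35/2] z:[16,62/3] -> miss, prune
      N14 x:[-7,6] y:[6,8] z:[18,61/3] -> miss, prune

Summary -> nodes [0, 7, 10, 3, 8, 9, 2, 6, 14]; box-tests=9; leaf-entries=1; first=P14

== RESULT ==
14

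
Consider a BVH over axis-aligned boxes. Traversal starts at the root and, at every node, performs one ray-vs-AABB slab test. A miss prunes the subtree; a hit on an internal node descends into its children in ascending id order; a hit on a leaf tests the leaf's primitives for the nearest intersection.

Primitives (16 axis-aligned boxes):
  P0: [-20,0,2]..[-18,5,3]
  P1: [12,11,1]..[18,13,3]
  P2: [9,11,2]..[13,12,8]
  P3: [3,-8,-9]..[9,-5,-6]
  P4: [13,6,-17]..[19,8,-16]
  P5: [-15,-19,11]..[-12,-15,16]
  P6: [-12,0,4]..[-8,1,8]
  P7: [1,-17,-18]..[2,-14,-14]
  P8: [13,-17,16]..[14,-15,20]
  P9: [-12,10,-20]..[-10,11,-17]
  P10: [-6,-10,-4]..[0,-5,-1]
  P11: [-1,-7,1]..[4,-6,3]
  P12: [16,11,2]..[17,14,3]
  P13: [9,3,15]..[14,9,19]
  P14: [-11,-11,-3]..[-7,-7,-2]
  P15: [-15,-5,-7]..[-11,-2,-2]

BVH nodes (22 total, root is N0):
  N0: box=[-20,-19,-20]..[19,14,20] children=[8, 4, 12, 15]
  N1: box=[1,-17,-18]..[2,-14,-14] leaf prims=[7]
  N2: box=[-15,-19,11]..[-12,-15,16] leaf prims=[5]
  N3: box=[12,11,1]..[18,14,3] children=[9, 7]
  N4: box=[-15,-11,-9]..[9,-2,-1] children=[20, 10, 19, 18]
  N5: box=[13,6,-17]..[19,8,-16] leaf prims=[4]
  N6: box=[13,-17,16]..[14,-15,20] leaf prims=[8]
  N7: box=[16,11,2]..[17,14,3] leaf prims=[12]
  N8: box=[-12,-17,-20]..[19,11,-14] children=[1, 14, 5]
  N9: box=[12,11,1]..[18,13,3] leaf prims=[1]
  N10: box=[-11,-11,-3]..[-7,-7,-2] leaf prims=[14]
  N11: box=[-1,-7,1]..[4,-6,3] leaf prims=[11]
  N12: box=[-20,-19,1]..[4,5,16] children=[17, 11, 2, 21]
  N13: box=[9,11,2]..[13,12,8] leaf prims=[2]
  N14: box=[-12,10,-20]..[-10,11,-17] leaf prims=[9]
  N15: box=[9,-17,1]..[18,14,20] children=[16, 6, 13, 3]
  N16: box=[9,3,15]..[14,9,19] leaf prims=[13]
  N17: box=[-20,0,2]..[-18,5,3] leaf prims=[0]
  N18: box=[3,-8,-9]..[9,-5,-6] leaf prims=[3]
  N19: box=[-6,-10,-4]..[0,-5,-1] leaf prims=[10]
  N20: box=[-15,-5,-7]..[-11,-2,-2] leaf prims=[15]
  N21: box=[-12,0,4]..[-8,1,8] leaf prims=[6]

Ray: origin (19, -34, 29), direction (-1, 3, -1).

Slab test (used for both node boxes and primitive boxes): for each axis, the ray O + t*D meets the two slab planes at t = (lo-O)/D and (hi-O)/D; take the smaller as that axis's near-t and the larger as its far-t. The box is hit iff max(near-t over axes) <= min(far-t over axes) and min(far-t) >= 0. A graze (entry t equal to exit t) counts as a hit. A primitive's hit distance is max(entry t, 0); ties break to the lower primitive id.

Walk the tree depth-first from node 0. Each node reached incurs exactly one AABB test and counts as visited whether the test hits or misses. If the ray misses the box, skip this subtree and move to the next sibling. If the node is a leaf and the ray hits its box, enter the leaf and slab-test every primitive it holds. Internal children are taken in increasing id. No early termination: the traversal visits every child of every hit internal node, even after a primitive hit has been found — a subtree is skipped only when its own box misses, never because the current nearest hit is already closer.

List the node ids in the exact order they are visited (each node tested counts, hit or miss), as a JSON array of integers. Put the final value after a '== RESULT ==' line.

Walk:
N0 x:[0,39] y:[5,16] z:[9,49] -> hit [9,16], descend [4, 8, 12, 15]
  N4 x:[10,34] y:[23/3,32/3] z:[30,38] -> miss, prune
  N8 x:[0,31] y:[17/3,15] z:[43,49] -> miss, prune
  N12 x:[15,39] y:[5,13] z:[13,28] -> miss, prune
  N15 x:[1,10] y:[17/3,16] z:[9,28] -> hit [9,10], descend [3, 6, 13, 16]
    N3 x:[1,7] y:[15,16] z:[26,28] -> miss, prune
    N6 x:[5,6] y:[17/3,19/3] z:[9,13] -> miss, prune
    N13 x:[6,10] y:[15,46/3] z:[21,27] -> miss, prune
    N16 x:[5,10] y:[37/3,43/3] z:[10,14] -> miss, prune

9 AABB tests over nodes [0, 4, 8, 12, 15, 3, 6, 13, 16]; 0 leaves entered; closest miss.

== RESULT ==
[0, 4, 8, 12, 15, 3, 6, 13, 16]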